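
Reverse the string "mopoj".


Input: mopoj
Reading characters right to left:
  Position 4: 'j'
  Position 3: 'o'
  Position 2: 'p'
  Position 1: 'o'
  Position 0: 'm'
Reversed: jopom

jopom


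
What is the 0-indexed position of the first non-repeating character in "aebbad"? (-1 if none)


Input: aebbad
Character frequencies:
  'a': 2
  'b': 2
  'd': 1
  'e': 1
Scanning left to right for freq == 1:
  Position 0 ('a'): freq=2, skip
  Position 1 ('e'): unique! => answer = 1

1


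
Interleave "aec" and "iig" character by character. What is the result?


Interleaving "aec" and "iig":
  Position 0: 'a' from first, 'i' from second => "ai"
  Position 1: 'e' from first, 'i' from second => "ei"
  Position 2: 'c' from first, 'g' from second => "cg"
Result: aieicg

aieicg


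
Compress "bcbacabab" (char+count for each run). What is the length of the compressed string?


Input: bcbacabab
Runs:
  'b' x 1 => "b1"
  'c' x 1 => "c1"
  'b' x 1 => "b1"
  'a' x 1 => "a1"
  'c' x 1 => "c1"
  'a' x 1 => "a1"
  'b' x 1 => "b1"
  'a' x 1 => "a1"
  'b' x 1 => "b1"
Compressed: "b1c1b1a1c1a1b1a1b1"
Compressed length: 18

18


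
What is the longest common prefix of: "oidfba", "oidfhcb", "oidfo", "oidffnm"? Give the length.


Words: oidfba, oidfhcb, oidfo, oidffnm
  Position 0: all 'o' => match
  Position 1: all 'i' => match
  Position 2: all 'd' => match
  Position 3: all 'f' => match
  Position 4: ('b', 'h', 'o', 'f') => mismatch, stop
LCP = "oidf" (length 4)

4


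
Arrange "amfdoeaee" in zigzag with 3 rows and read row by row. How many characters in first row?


Zigzag "amfdoeaee" into 3 rows:
Placing characters:
  'a' => row 0
  'm' => row 1
  'f' => row 2
  'd' => row 1
  'o' => row 0
  'e' => row 1
  'a' => row 2
  'e' => row 1
  'e' => row 0
Rows:
  Row 0: "aoe"
  Row 1: "mdee"
  Row 2: "fa"
First row length: 3

3


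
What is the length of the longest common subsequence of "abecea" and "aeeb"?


LCS of "abecea" and "aeeb"
DP table:
           a    e    e    b
      0    0    0    0    0
  a   0    1    1    1    1
  b   0    1    1    1    2
  e   0    1    2    2    2
  c   0    1    2    2    2
  e   0    1    2    3    3
  a   0    1    2    3    3
LCS length = dp[6][4] = 3

3


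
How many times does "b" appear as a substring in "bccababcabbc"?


Searching for "b" in "bccababcabbc"
Scanning each position:
  Position 0: "b" => MATCH
  Position 1: "c" => no
  Position 2: "c" => no
  Position 3: "a" => no
  Position 4: "b" => MATCH
  Position 5: "a" => no
  Position 6: "b" => MATCH
  Position 7: "c" => no
  Position 8: "a" => no
  Position 9: "b" => MATCH
  Position 10: "b" => MATCH
  Position 11: "c" => no
Total occurrences: 5

5


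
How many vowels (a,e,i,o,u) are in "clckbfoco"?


Input: clckbfoco
Checking each character:
  'c' at position 0: consonant
  'l' at position 1: consonant
  'c' at position 2: consonant
  'k' at position 3: consonant
  'b' at position 4: consonant
  'f' at position 5: consonant
  'o' at position 6: vowel (running total: 1)
  'c' at position 7: consonant
  'o' at position 8: vowel (running total: 2)
Total vowels: 2

2


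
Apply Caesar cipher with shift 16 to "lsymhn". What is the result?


Caesar cipher: shift "lsymhn" by 16
  'l' (pos 11) + 16 = pos 1 = 'b'
  's' (pos 18) + 16 = pos 8 = 'i'
  'y' (pos 24) + 16 = pos 14 = 'o'
  'm' (pos 12) + 16 = pos 2 = 'c'
  'h' (pos 7) + 16 = pos 23 = 'x'
  'n' (pos 13) + 16 = pos 3 = 'd'
Result: biocxd

biocxd


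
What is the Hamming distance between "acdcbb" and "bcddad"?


Comparing "acdcbb" and "bcddad" position by position:
  Position 0: 'a' vs 'b' => differ
  Position 1: 'c' vs 'c' => same
  Position 2: 'd' vs 'd' => same
  Position 3: 'c' vs 'd' => differ
  Position 4: 'b' vs 'a' => differ
  Position 5: 'b' vs 'd' => differ
Total differences (Hamming distance): 4

4


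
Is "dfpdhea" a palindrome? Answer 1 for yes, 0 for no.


Input: dfpdhea
Reversed: aehdpfd
  Compare pos 0 ('d') with pos 6 ('a'): MISMATCH
  Compare pos 1 ('f') with pos 5 ('e'): MISMATCH
  Compare pos 2 ('p') with pos 4 ('h'): MISMATCH
Result: not a palindrome

0


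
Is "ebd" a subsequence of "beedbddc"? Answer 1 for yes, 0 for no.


Check if "ebd" is a subsequence of "beedbddc"
Greedy scan:
  Position 0 ('b'): no match needed
  Position 1 ('e'): matches sub[0] = 'e'
  Position 2 ('e'): no match needed
  Position 3 ('d'): no match needed
  Position 4 ('b'): matches sub[1] = 'b'
  Position 5 ('d'): matches sub[2] = 'd'
  Position 6 ('d'): no match needed
  Position 7 ('c'): no match needed
All 3 characters matched => is a subsequence

1


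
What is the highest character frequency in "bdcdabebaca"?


Input: bdcdabebaca
Character counts:
  'a': 3
  'b': 3
  'c': 2
  'd': 2
  'e': 1
Maximum frequency: 3

3


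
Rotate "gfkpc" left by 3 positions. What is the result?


Input: "gfkpc", rotate left by 3
First 3 characters: "gfk"
Remaining characters: "pc"
Concatenate remaining + first: "pc" + "gfk" = "pcgfk"

pcgfk


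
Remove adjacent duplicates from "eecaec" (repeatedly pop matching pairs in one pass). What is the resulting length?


Input: eecaec
Stack-based adjacent duplicate removal:
  Read 'e': push. Stack: e
  Read 'e': matches stack top 'e' => pop. Stack: (empty)
  Read 'c': push. Stack: c
  Read 'a': push. Stack: ca
  Read 'e': push. Stack: cae
  Read 'c': push. Stack: caec
Final stack: "caec" (length 4)

4


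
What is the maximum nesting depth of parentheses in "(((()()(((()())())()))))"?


Input: "(((()()(((()())())()))))"
Tracking depth:
  Position 0 '(': depth becomes 1
  Position 1 '(': depth becomes 2
  Position 2 '(': depth becomes 3
  Position 3 '(': depth becomes 4
  Position 4 ')': depth becomes 3
  Position 5 '(': depth becomes 4
  Position 6 ')': depth becomes 3
  Position 7 '(': depth becomes 4
  Position 8 '(': depth becomes 5
  Position 9 '(': depth becomes 6
  Position 10 '(': depth becomes 7
  Position 11 ')': depth becomes 6
  Position 12 '(': depth becomes 7
  Position 13 ')': depth becomes 6
  Position 14 ')': depth becomes 5
  Position 15 '(': depth becomes 6
  Position 16 ')': depth becomes 5
  Position 17 ')': depth becomes 4
  Position 18 '(': depth becomes 5
  Position 19 ')': depth becomes 4
  Position 20 ')': depth becomes 3
  Position 21 ')': depth becomes 2
  Position 22 ')': depth becomes 1
  Position 23 ')': depth becomes 0
Maximum depth reached: 7

7


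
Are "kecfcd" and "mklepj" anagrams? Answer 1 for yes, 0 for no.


Strings: "kecfcd", "mklepj"
Sorted first:  ccdefk
Sorted second: ejklmp
Differ at position 0: 'c' vs 'e' => not anagrams

0


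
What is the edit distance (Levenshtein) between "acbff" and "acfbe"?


Computing edit distance: "acbff" -> "acfbe"
DP table:
           a    c    f    b    e
      0    1    2    3    4    5
  a   1    0    1    2    3    4
  c   2    1    0    1    2    3
  b   3    2    1    1    1    2
  f   4    3    2    1    2    2
  f   5    4    3    2    2    3
Edit distance = dp[5][5] = 3

3


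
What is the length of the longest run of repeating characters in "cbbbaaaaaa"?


Input: "cbbbaaaaaa"
Scanning for longest run:
  Position 1 ('b'): new char, reset run to 1
  Position 2 ('b'): continues run of 'b', length=2
  Position 3 ('b'): continues run of 'b', length=3
  Position 4 ('a'): new char, reset run to 1
  Position 5 ('a'): continues run of 'a', length=2
  Position 6 ('a'): continues run of 'a', length=3
  Position 7 ('a'): continues run of 'a', length=4
  Position 8 ('a'): continues run of 'a', length=5
  Position 9 ('a'): continues run of 'a', length=6
Longest run: 'a' with length 6

6


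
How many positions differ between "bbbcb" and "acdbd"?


Comparing "bbbcb" and "acdbd" position by position:
  Position 0: 'b' vs 'a' => DIFFER
  Position 1: 'b' vs 'c' => DIFFER
  Position 2: 'b' vs 'd' => DIFFER
  Position 3: 'c' vs 'b' => DIFFER
  Position 4: 'b' vs 'd' => DIFFER
Positions that differ: 5

5


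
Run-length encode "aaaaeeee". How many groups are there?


Input: aaaaeeee
Scanning for consecutive runs:
  Group 1: 'a' x 4 (positions 0-3)
  Group 2: 'e' x 4 (positions 4-7)
Total groups: 2

2


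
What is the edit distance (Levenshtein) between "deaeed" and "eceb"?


Computing edit distance: "deaeed" -> "eceb"
DP table:
           e    c    e    b
      0    1    2    3    4
  d   1    1    2    3    4
  e   2    1    2    2    3
  a   3    2    2    3    3
  e   4    3    3    2    3
  e   5    4    4    3    3
  d   6    5    5    4    4
Edit distance = dp[6][4] = 4

4


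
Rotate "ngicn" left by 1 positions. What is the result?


Input: "ngicn", rotate left by 1
First 1 characters: "n"
Remaining characters: "gicn"
Concatenate remaining + first: "gicn" + "n" = "gicnn"

gicnn


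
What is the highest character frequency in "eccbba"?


Input: eccbba
Character counts:
  'a': 1
  'b': 2
  'c': 2
  'e': 1
Maximum frequency: 2

2


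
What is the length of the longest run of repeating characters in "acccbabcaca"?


Input: "acccbabcaca"
Scanning for longest run:
  Position 1 ('c'): new char, reset run to 1
  Position 2 ('c'): continues run of 'c', length=2
  Position 3 ('c'): continues run of 'c', length=3
  Position 4 ('b'): new char, reset run to 1
  Position 5 ('a'): new char, reset run to 1
  Position 6 ('b'): new char, reset run to 1
  Position 7 ('c'): new char, reset run to 1
  Position 8 ('a'): new char, reset run to 1
  Position 9 ('c'): new char, reset run to 1
  Position 10 ('a'): new char, reset run to 1
Longest run: 'c' with length 3

3


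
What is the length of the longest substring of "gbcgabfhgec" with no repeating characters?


Input: "gbcgabfhgec"
Sliding window (track last position of each char):
  Position 0 ('g'): window [0,0] length 1 -- new best
  Position 1 ('b'): window [0,1] length 2 -- new best
  Position 2 ('c'): window [0,2] length 3 -- new best
  Position 3 ('g'): repeat (last at 0), move window start to 1
  Position 3 ('g'): window [1,3] length 3
  Position 4 ('a'): window [1,4] length 4 -- new best
  Position 5 ('b'): repeat (last at 1), move window start to 2
  Position 5 ('b'): window [2,5] length 4
  Position 6 ('f'): window [2,6] length 5 -- new best
  Position 7 ('h'): window [2,7] length 6 -- new best
  Position 8 ('g'): repeat (last at 3), move window start to 4
  Position 8 ('g'): window [4,8] length 5
  Position 9 ('e'): window [4,9] length 6
  Position 10 ('c'): window [4,10] length 7 -- new best
Longest substring with no repeats: "abfhgec" with length 7

7


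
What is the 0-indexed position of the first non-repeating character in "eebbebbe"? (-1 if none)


Input: eebbebbe
Character frequencies:
  'b': 4
  'e': 4
Scanning left to right for freq == 1:
  Position 0 ('e'): freq=4, skip
  Position 1 ('e'): freq=4, skip
  Position 2 ('b'): freq=4, skip
  Position 3 ('b'): freq=4, skip
  Position 4 ('e'): freq=4, skip
  Position 5 ('b'): freq=4, skip
  Position 6 ('b'): freq=4, skip
  Position 7 ('e'): freq=4, skip
  No unique character found => answer = -1

-1


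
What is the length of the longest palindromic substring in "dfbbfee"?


Input: "dfbbfee"
Checking substrings for palindromes:
  [1:5] "fbbf" (len 4) => palindrome
  [2:4] "bb" (len 2) => palindrome
  [5:7] "ee" (len 2) => palindrome
Longest palindromic substring: "fbbf" with length 4

4


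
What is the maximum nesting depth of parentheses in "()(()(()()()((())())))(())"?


Input: "()(()(()()()((())())))(())"
Tracking depth:
  Position 0 '(': depth becomes 1
  Position 1 ')': depth becomes 0
  Position 2 '(': depth becomes 1
  Position 3 '(': depth becomes 2
  Position 4 ')': depth becomes 1
  Position 5 '(': depth becomes 2
  Position 6 '(': depth becomes 3
  Position 7 ')': depth becomes 2
  Position 8 '(': depth becomes 3
  Position 9 ')': depth becomes 2
  Position 10 '(': depth becomes 3
  Position 11 ')': depth becomes 2
  Position 12 '(': depth becomes 3
  Position 13 '(': depth becomes 4
  Position 14 '(': depth becomes 5
  Position 15 ')': depth becomes 4
  Position 16 ')': depth becomes 3
  Position 17 '(': depth becomes 4
  Position 18 ')': depth becomes 3
  Position 19 ')': depth becomes 2
  Position 20 ')': depth becomes 1
  Position 21 ')': depth becomes 0
  Position 22 '(': depth becomes 1
  Position 23 '(': depth becomes 2
  Position 24 ')': depth becomes 1
  Position 25 ')': depth becomes 0
Maximum depth reached: 5

5


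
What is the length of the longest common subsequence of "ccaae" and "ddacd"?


LCS of "ccaae" and "ddacd"
DP table:
           d    d    a    c    d
      0    0    0    0    0    0
  c   0    0    0    0    1    1
  c   0    0    0    0    1    1
  a   0    0    0    1    1    1
  a   0    0    0    1    1    1
  e   0    0    0    1    1    1
LCS length = dp[5][5] = 1

1


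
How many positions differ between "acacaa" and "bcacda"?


Comparing "acacaa" and "bcacda" position by position:
  Position 0: 'a' vs 'b' => DIFFER
  Position 1: 'c' vs 'c' => same
  Position 2: 'a' vs 'a' => same
  Position 3: 'c' vs 'c' => same
  Position 4: 'a' vs 'd' => DIFFER
  Position 5: 'a' vs 'a' => same
Positions that differ: 2

2


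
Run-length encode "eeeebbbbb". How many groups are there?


Input: eeeebbbbb
Scanning for consecutive runs:
  Group 1: 'e' x 4 (positions 0-3)
  Group 2: 'b' x 5 (positions 4-8)
Total groups: 2

2


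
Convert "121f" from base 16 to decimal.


Input: "121f" in base 16
Positional expansion:
  Digit '1' (value 1) x 16^3 = 4096
  Digit '2' (value 2) x 16^2 = 512
  Digit '1' (value 1) x 16^1 = 16
  Digit 'f' (value 15) x 16^0 = 15
Sum = 4639

4639


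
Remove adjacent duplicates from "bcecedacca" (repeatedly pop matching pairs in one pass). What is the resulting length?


Input: bcecedacca
Stack-based adjacent duplicate removal:
  Read 'b': push. Stack: b
  Read 'c': push. Stack: bc
  Read 'e': push. Stack: bce
  Read 'c': push. Stack: bcec
  Read 'e': push. Stack: bcece
  Read 'd': push. Stack: bceced
  Read 'a': push. Stack: bceceda
  Read 'c': push. Stack: bcecedac
  Read 'c': matches stack top 'c' => pop. Stack: bceceda
  Read 'a': matches stack top 'a' => pop. Stack: bceced
Final stack: "bceced" (length 6)

6


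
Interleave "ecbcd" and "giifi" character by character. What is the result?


Interleaving "ecbcd" and "giifi":
  Position 0: 'e' from first, 'g' from second => "eg"
  Position 1: 'c' from first, 'i' from second => "ci"
  Position 2: 'b' from first, 'i' from second => "bi"
  Position 3: 'c' from first, 'f' from second => "cf"
  Position 4: 'd' from first, 'i' from second => "di"
Result: egcibicfdi

egcibicfdi


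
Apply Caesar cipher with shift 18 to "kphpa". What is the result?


Caesar cipher: shift "kphpa" by 18
  'k' (pos 10) + 18 = pos 2 = 'c'
  'p' (pos 15) + 18 = pos 7 = 'h'
  'h' (pos 7) + 18 = pos 25 = 'z'
  'p' (pos 15) + 18 = pos 7 = 'h'
  'a' (pos 0) + 18 = pos 18 = 's'
Result: chzhs

chzhs


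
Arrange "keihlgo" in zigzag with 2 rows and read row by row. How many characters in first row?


Zigzag "keihlgo" into 2 rows:
Placing characters:
  'k' => row 0
  'e' => row 1
  'i' => row 0
  'h' => row 1
  'l' => row 0
  'g' => row 1
  'o' => row 0
Rows:
  Row 0: "kilo"
  Row 1: "ehg"
First row length: 4

4


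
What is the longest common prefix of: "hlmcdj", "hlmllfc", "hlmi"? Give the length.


Words: hlmcdj, hlmllfc, hlmi
  Position 0: all 'h' => match
  Position 1: all 'l' => match
  Position 2: all 'm' => match
  Position 3: ('c', 'l', 'i') => mismatch, stop
LCP = "hlm" (length 3)

3


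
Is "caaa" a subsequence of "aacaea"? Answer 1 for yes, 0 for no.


Check if "caaa" is a subsequence of "aacaea"
Greedy scan:
  Position 0 ('a'): no match needed
  Position 1 ('a'): no match needed
  Position 2 ('c'): matches sub[0] = 'c'
  Position 3 ('a'): matches sub[1] = 'a'
  Position 4 ('e'): no match needed
  Position 5 ('a'): matches sub[2] = 'a'
Only matched 3/4 characters => not a subsequence

0


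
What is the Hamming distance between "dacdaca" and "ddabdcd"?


Comparing "dacdaca" and "ddabdcd" position by position:
  Position 0: 'd' vs 'd' => same
  Position 1: 'a' vs 'd' => differ
  Position 2: 'c' vs 'a' => differ
  Position 3: 'd' vs 'b' => differ
  Position 4: 'a' vs 'd' => differ
  Position 5: 'c' vs 'c' => same
  Position 6: 'a' vs 'd' => differ
Total differences (Hamming distance): 5

5


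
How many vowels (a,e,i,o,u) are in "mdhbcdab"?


Input: mdhbcdab
Checking each character:
  'm' at position 0: consonant
  'd' at position 1: consonant
  'h' at position 2: consonant
  'b' at position 3: consonant
  'c' at position 4: consonant
  'd' at position 5: consonant
  'a' at position 6: vowel (running total: 1)
  'b' at position 7: consonant
Total vowels: 1

1


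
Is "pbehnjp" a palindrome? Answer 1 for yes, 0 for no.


Input: pbehnjp
Reversed: pjnhebp
  Compare pos 0 ('p') with pos 6 ('p'): match
  Compare pos 1 ('b') with pos 5 ('j'): MISMATCH
  Compare pos 2 ('e') with pos 4 ('n'): MISMATCH
Result: not a palindrome

0


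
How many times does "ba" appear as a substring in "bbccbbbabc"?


Searching for "ba" in "bbccbbbabc"
Scanning each position:
  Position 0: "bb" => no
  Position 1: "bc" => no
  Position 2: "cc" => no
  Position 3: "cb" => no
  Position 4: "bb" => no
  Position 5: "bb" => no
  Position 6: "ba" => MATCH
  Position 7: "ab" => no
  Position 8: "bc" => no
Total occurrences: 1

1


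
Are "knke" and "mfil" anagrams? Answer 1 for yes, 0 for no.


Strings: "knke", "mfil"
Sorted first:  ekkn
Sorted second: film
Differ at position 0: 'e' vs 'f' => not anagrams

0


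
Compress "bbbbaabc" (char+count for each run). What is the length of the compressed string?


Input: bbbbaabc
Runs:
  'b' x 4 => "b4"
  'a' x 2 => "a2"
  'b' x 1 => "b1"
  'c' x 1 => "c1"
Compressed: "b4a2b1c1"
Compressed length: 8

8


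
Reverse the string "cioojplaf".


Input: cioojplaf
Reading characters right to left:
  Position 8: 'f'
  Position 7: 'a'
  Position 6: 'l'
  Position 5: 'p'
  Position 4: 'j'
  Position 3: 'o'
  Position 2: 'o'
  Position 1: 'i'
  Position 0: 'c'
Reversed: falpjooic

falpjooic


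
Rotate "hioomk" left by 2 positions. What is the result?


Input: "hioomk", rotate left by 2
First 2 characters: "hi"
Remaining characters: "oomk"
Concatenate remaining + first: "oomk" + "hi" = "oomkhi"

oomkhi


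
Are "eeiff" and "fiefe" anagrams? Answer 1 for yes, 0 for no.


Strings: "eeiff", "fiefe"
Sorted first:  eeffi
Sorted second: eeffi
Sorted forms match => anagrams

1


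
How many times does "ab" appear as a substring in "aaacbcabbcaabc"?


Searching for "ab" in "aaacbcabbcaabc"
Scanning each position:
  Position 0: "aa" => no
  Position 1: "aa" => no
  Position 2: "ac" => no
  Position 3: "cb" => no
  Position 4: "bc" => no
  Position 5: "ca" => no
  Position 6: "ab" => MATCH
  Position 7: "bb" => no
  Position 8: "bc" => no
  Position 9: "ca" => no
  Position 10: "aa" => no
  Position 11: "ab" => MATCH
  Position 12: "bc" => no
Total occurrences: 2

2


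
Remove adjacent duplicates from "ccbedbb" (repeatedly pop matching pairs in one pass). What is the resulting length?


Input: ccbedbb
Stack-based adjacent duplicate removal:
  Read 'c': push. Stack: c
  Read 'c': matches stack top 'c' => pop. Stack: (empty)
  Read 'b': push. Stack: b
  Read 'e': push. Stack: be
  Read 'd': push. Stack: bed
  Read 'b': push. Stack: bedb
  Read 'b': matches stack top 'b' => pop. Stack: bed
Final stack: "bed" (length 3)

3


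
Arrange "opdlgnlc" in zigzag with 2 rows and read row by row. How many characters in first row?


Zigzag "opdlgnlc" into 2 rows:
Placing characters:
  'o' => row 0
  'p' => row 1
  'd' => row 0
  'l' => row 1
  'g' => row 0
  'n' => row 1
  'l' => row 0
  'c' => row 1
Rows:
  Row 0: "odgl"
  Row 1: "plnc"
First row length: 4

4


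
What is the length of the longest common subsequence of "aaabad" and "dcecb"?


LCS of "aaabad" and "dcecb"
DP table:
           d    c    e    c    b
      0    0    0    0    0    0
  a   0    0    0    0    0    0
  a   0    0    0    0    0    0
  a   0    0    0    0    0    0
  b   0    0    0    0    0    1
  a   0    0    0    0    0    1
  d   0    1    1    1    1    1
LCS length = dp[6][5] = 1

1


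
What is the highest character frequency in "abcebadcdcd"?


Input: abcebadcdcd
Character counts:
  'a': 2
  'b': 2
  'c': 3
  'd': 3
  'e': 1
Maximum frequency: 3

3


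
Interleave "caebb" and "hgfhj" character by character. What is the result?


Interleaving "caebb" and "hgfhj":
  Position 0: 'c' from first, 'h' from second => "ch"
  Position 1: 'a' from first, 'g' from second => "ag"
  Position 2: 'e' from first, 'f' from second => "ef"
  Position 3: 'b' from first, 'h' from second => "bh"
  Position 4: 'b' from first, 'j' from second => "bj"
Result: chagefbhbj

chagefbhbj


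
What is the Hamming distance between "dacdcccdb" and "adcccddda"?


Comparing "dacdcccdb" and "adcccddda" position by position:
  Position 0: 'd' vs 'a' => differ
  Position 1: 'a' vs 'd' => differ
  Position 2: 'c' vs 'c' => same
  Position 3: 'd' vs 'c' => differ
  Position 4: 'c' vs 'c' => same
  Position 5: 'c' vs 'd' => differ
  Position 6: 'c' vs 'd' => differ
  Position 7: 'd' vs 'd' => same
  Position 8: 'b' vs 'a' => differ
Total differences (Hamming distance): 6

6


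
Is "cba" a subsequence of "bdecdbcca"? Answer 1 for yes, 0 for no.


Check if "cba" is a subsequence of "bdecdbcca"
Greedy scan:
  Position 0 ('b'): no match needed
  Position 1 ('d'): no match needed
  Position 2 ('e'): no match needed
  Position 3 ('c'): matches sub[0] = 'c'
  Position 4 ('d'): no match needed
  Position 5 ('b'): matches sub[1] = 'b'
  Position 6 ('c'): no match needed
  Position 7 ('c'): no match needed
  Position 8 ('a'): matches sub[2] = 'a'
All 3 characters matched => is a subsequence

1


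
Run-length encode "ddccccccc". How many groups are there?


Input: ddccccccc
Scanning for consecutive runs:
  Group 1: 'd' x 2 (positions 0-1)
  Group 2: 'c' x 7 (positions 2-8)
Total groups: 2

2


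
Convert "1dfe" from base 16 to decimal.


Input: "1dfe" in base 16
Positional expansion:
  Digit '1' (value 1) x 16^3 = 4096
  Digit 'd' (value 13) x 16^2 = 3328
  Digit 'f' (value 15) x 16^1 = 240
  Digit 'e' (value 14) x 16^0 = 14
Sum = 7678

7678


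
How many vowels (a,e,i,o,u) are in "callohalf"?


Input: callohalf
Checking each character:
  'c' at position 0: consonant
  'a' at position 1: vowel (running total: 1)
  'l' at position 2: consonant
  'l' at position 3: consonant
  'o' at position 4: vowel (running total: 2)
  'h' at position 5: consonant
  'a' at position 6: vowel (running total: 3)
  'l' at position 7: consonant
  'f' at position 8: consonant
Total vowels: 3

3


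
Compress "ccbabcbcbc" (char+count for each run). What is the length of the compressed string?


Input: ccbabcbcbc
Runs:
  'c' x 2 => "c2"
  'b' x 1 => "b1"
  'a' x 1 => "a1"
  'b' x 1 => "b1"
  'c' x 1 => "c1"
  'b' x 1 => "b1"
  'c' x 1 => "c1"
  'b' x 1 => "b1"
  'c' x 1 => "c1"
Compressed: "c2b1a1b1c1b1c1b1c1"
Compressed length: 18

18


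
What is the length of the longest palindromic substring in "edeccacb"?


Input: "edeccacb"
Checking substrings for palindromes:
  [0:3] "ede" (len 3) => palindrome
  [4:7] "cac" (len 3) => palindrome
  [3:5] "cc" (len 2) => palindrome
Longest palindromic substring: "ede" with length 3

3


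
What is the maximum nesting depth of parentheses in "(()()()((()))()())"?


Input: "(()()()((()))()())"
Tracking depth:
  Position 0 '(': depth becomes 1
  Position 1 '(': depth becomes 2
  Position 2 ')': depth becomes 1
  Position 3 '(': depth becomes 2
  Position 4 ')': depth becomes 1
  Position 5 '(': depth becomes 2
  Position 6 ')': depth becomes 1
  Position 7 '(': depth becomes 2
  Position 8 '(': depth becomes 3
  Position 9 '(': depth becomes 4
  Position 10 ')': depth becomes 3
  Position 11 ')': depth becomes 2
  Position 12 ')': depth becomes 1
  Position 13 '(': depth becomes 2
  Position 14 ')': depth becomes 1
  Position 15 '(': depth becomes 2
  Position 16 ')': depth becomes 1
  Position 17 ')': depth becomes 0
Maximum depth reached: 4

4


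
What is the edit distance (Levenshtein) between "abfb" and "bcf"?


Computing edit distance: "abfb" -> "bcf"
DP table:
           b    c    f
      0    1    2    3
  a   1    1    2    3
  b   2    1    2    3
  f   3    2    2    2
  b   4    3    3    3
Edit distance = dp[4][3] = 3

3


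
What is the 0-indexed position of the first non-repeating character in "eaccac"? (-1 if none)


Input: eaccac
Character frequencies:
  'a': 2
  'c': 3
  'e': 1
Scanning left to right for freq == 1:
  Position 0 ('e'): unique! => answer = 0

0


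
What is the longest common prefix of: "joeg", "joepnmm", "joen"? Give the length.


Words: joeg, joepnmm, joen
  Position 0: all 'j' => match
  Position 1: all 'o' => match
  Position 2: all 'e' => match
  Position 3: ('g', 'p', 'n') => mismatch, stop
LCP = "joe" (length 3)

3


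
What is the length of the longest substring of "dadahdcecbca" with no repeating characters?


Input: "dadahdcecbca"
Sliding window (track last position of each char):
  Position 0 ('d'): window [0,0] length 1 -- new best
  Position 1 ('a'): window [0,1] length 2 -- new best
  Position 2 ('d'): repeat (last at 0), move window start to 1
  Position 2 ('d'): window [1,2] length 2
  Position 3 ('a'): repeat (last at 1), move window start to 2
  Position 3 ('a'): window [2,3] length 2
  Position 4 ('h'): window [2,4] length 3 -- new best
  Position 5 ('d'): repeat (last at 2), move window start to 3
  Position 5 ('d'): window [3,5] length 3
  Position 6 ('c'): window [3,6] length 4 -- new best
  Position 7 ('e'): window [3,7] length 5 -- new best
  Position 8 ('c'): repeat (last at 6), move window start to 7
  Position 8 ('c'): window [7,8] length 2
  Position 9 ('b'): window [7,9] length 3
  Position 10 ('c'): repeat (last at 8), move window start to 9
  Position 10 ('c'): window [9,10] length 2
  Position 11 ('a'): window [9,11] length 3
Longest substring with no repeats: "ahdce" with length 5

5


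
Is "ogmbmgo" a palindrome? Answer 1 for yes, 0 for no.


Input: ogmbmgo
Reversed: ogmbmgo
  Compare pos 0 ('o') with pos 6 ('o'): match
  Compare pos 1 ('g') with pos 5 ('g'): match
  Compare pos 2 ('m') with pos 4 ('m'): match
Result: palindrome

1


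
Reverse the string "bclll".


Input: bclll
Reading characters right to left:
  Position 4: 'l'
  Position 3: 'l'
  Position 2: 'l'
  Position 1: 'c'
  Position 0: 'b'
Reversed: lllcb

lllcb


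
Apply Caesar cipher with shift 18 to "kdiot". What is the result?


Caesar cipher: shift "kdiot" by 18
  'k' (pos 10) + 18 = pos 2 = 'c'
  'd' (pos 3) + 18 = pos 21 = 'v'
  'i' (pos 8) + 18 = pos 0 = 'a'
  'o' (pos 14) + 18 = pos 6 = 'g'
  't' (pos 19) + 18 = pos 11 = 'l'
Result: cvagl

cvagl


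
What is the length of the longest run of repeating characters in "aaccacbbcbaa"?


Input: "aaccacbbcbaa"
Scanning for longest run:
  Position 1 ('a'): continues run of 'a', length=2
  Position 2 ('c'): new char, reset run to 1
  Position 3 ('c'): continues run of 'c', length=2
  Position 4 ('a'): new char, reset run to 1
  Position 5 ('c'): new char, reset run to 1
  Position 6 ('b'): new char, reset run to 1
  Position 7 ('b'): continues run of 'b', length=2
  Position 8 ('c'): new char, reset run to 1
  Position 9 ('b'): new char, reset run to 1
  Position 10 ('a'): new char, reset run to 1
  Position 11 ('a'): continues run of 'a', length=2
Longest run: 'a' with length 2

2


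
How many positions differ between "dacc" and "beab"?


Comparing "dacc" and "beab" position by position:
  Position 0: 'd' vs 'b' => DIFFER
  Position 1: 'a' vs 'e' => DIFFER
  Position 2: 'c' vs 'a' => DIFFER
  Position 3: 'c' vs 'b' => DIFFER
Positions that differ: 4

4


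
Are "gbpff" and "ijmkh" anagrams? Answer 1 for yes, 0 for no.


Strings: "gbpff", "ijmkh"
Sorted first:  bffgp
Sorted second: hijkm
Differ at position 0: 'b' vs 'h' => not anagrams

0


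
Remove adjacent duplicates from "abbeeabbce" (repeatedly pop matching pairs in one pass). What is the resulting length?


Input: abbeeabbce
Stack-based adjacent duplicate removal:
  Read 'a': push. Stack: a
  Read 'b': push. Stack: ab
  Read 'b': matches stack top 'b' => pop. Stack: a
  Read 'e': push. Stack: ae
  Read 'e': matches stack top 'e' => pop. Stack: a
  Read 'a': matches stack top 'a' => pop. Stack: (empty)
  Read 'b': push. Stack: b
  Read 'b': matches stack top 'b' => pop. Stack: (empty)
  Read 'c': push. Stack: c
  Read 'e': push. Stack: ce
Final stack: "ce" (length 2)

2


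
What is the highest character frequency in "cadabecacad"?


Input: cadabecacad
Character counts:
  'a': 4
  'b': 1
  'c': 3
  'd': 2
  'e': 1
Maximum frequency: 4

4


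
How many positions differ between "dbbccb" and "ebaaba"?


Comparing "dbbccb" and "ebaaba" position by position:
  Position 0: 'd' vs 'e' => DIFFER
  Position 1: 'b' vs 'b' => same
  Position 2: 'b' vs 'a' => DIFFER
  Position 3: 'c' vs 'a' => DIFFER
  Position 4: 'c' vs 'b' => DIFFER
  Position 5: 'b' vs 'a' => DIFFER
Positions that differ: 5

5


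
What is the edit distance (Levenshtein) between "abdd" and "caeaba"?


Computing edit distance: "abdd" -> "caeaba"
DP table:
           c    a    e    a    b    a
      0    1    2    3    4    5    6
  a   1    1    1    2    3    4    5
  b   2    2    2    2    3    3    4
  d   3    3    3    3    3    4    4
  d   4    4    4    4    4    4    5
Edit distance = dp[4][6] = 5

5


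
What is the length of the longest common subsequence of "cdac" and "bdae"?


LCS of "cdac" and "bdae"
DP table:
           b    d    a    e
      0    0    0    0    0
  c   0    0    0    0    0
  d   0    0    1    1    1
  a   0    0    1    2    2
  c   0    0    1    2    2
LCS length = dp[4][4] = 2

2


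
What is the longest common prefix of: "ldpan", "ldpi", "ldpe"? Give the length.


Words: ldpan, ldpi, ldpe
  Position 0: all 'l' => match
  Position 1: all 'd' => match
  Position 2: all 'p' => match
  Position 3: ('a', 'i', 'e') => mismatch, stop
LCP = "ldp" (length 3)

3


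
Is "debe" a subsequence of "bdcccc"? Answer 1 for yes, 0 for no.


Check if "debe" is a subsequence of "bdcccc"
Greedy scan:
  Position 0 ('b'): no match needed
  Position 1 ('d'): matches sub[0] = 'd'
  Position 2 ('c'): no match needed
  Position 3 ('c'): no match needed
  Position 4 ('c'): no match needed
  Position 5 ('c'): no match needed
Only matched 1/4 characters => not a subsequence

0


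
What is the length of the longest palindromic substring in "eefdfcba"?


Input: "eefdfcba"
Checking substrings for palindromes:
  [2:5] "fdf" (len 3) => palindrome
  [0:2] "ee" (len 2) => palindrome
Longest palindromic substring: "fdf" with length 3

3


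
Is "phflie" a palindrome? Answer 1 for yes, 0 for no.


Input: phflie
Reversed: eilfhp
  Compare pos 0 ('p') with pos 5 ('e'): MISMATCH
  Compare pos 1 ('h') with pos 4 ('i'): MISMATCH
  Compare pos 2 ('f') with pos 3 ('l'): MISMATCH
Result: not a palindrome

0


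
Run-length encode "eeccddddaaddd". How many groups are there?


Input: eeccddddaaddd
Scanning for consecutive runs:
  Group 1: 'e' x 2 (positions 0-1)
  Group 2: 'c' x 2 (positions 2-3)
  Group 3: 'd' x 4 (positions 4-7)
  Group 4: 'a' x 2 (positions 8-9)
  Group 5: 'd' x 3 (positions 10-12)
Total groups: 5

5


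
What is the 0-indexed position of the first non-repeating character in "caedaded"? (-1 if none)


Input: caedaded
Character frequencies:
  'a': 2
  'c': 1
  'd': 3
  'e': 2
Scanning left to right for freq == 1:
  Position 0 ('c'): unique! => answer = 0

0


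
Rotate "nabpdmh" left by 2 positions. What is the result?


Input: "nabpdmh", rotate left by 2
First 2 characters: "na"
Remaining characters: "bpdmh"
Concatenate remaining + first: "bpdmh" + "na" = "bpdmhna"

bpdmhna


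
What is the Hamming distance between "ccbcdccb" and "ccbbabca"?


Comparing "ccbcdccb" and "ccbbabca" position by position:
  Position 0: 'c' vs 'c' => same
  Position 1: 'c' vs 'c' => same
  Position 2: 'b' vs 'b' => same
  Position 3: 'c' vs 'b' => differ
  Position 4: 'd' vs 'a' => differ
  Position 5: 'c' vs 'b' => differ
  Position 6: 'c' vs 'c' => same
  Position 7: 'b' vs 'a' => differ
Total differences (Hamming distance): 4

4


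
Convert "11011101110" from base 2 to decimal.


Input: "11011101110" in base 2
Positional expansion:
  Digit '1' (value 1) x 2^10 = 1024
  Digit '1' (value 1) x 2^9 = 512
  Digit '0' (value 0) x 2^8 = 0
  Digit '1' (value 1) x 2^7 = 128
  Digit '1' (value 1) x 2^6 = 64
  Digit '1' (value 1) x 2^5 = 32
  Digit '0' (value 0) x 2^4 = 0
  Digit '1' (value 1) x 2^3 = 8
  Digit '1' (value 1) x 2^2 = 4
  Digit '1' (value 1) x 2^1 = 2
  Digit '0' (value 0) x 2^0 = 0
Sum = 1774

1774


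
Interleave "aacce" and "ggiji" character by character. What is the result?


Interleaving "aacce" and "ggiji":
  Position 0: 'a' from first, 'g' from second => "ag"
  Position 1: 'a' from first, 'g' from second => "ag"
  Position 2: 'c' from first, 'i' from second => "ci"
  Position 3: 'c' from first, 'j' from second => "cj"
  Position 4: 'e' from first, 'i' from second => "ei"
Result: agagcicjei

agagcicjei


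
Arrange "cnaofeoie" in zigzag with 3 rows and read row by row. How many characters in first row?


Zigzag "cnaofeoie" into 3 rows:
Placing characters:
  'c' => row 0
  'n' => row 1
  'a' => row 2
  'o' => row 1
  'f' => row 0
  'e' => row 1
  'o' => row 2
  'i' => row 1
  'e' => row 0
Rows:
  Row 0: "cfe"
  Row 1: "noei"
  Row 2: "ao"
First row length: 3

3


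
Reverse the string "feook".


Input: feook
Reading characters right to left:
  Position 4: 'k'
  Position 3: 'o'
  Position 2: 'o'
  Position 1: 'e'
  Position 0: 'f'
Reversed: kooef

kooef


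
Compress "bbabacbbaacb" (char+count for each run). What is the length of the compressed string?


Input: bbabacbbaacb
Runs:
  'b' x 2 => "b2"
  'a' x 1 => "a1"
  'b' x 1 => "b1"
  'a' x 1 => "a1"
  'c' x 1 => "c1"
  'b' x 2 => "b2"
  'a' x 2 => "a2"
  'c' x 1 => "c1"
  'b' x 1 => "b1"
Compressed: "b2a1b1a1c1b2a2c1b1"
Compressed length: 18

18


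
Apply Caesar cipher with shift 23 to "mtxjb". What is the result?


Caesar cipher: shift "mtxjb" by 23
  'm' (pos 12) + 23 = pos 9 = 'j'
  't' (pos 19) + 23 = pos 16 = 'q'
  'x' (pos 23) + 23 = pos 20 = 'u'
  'j' (pos 9) + 23 = pos 6 = 'g'
  'b' (pos 1) + 23 = pos 24 = 'y'
Result: jqugy

jqugy


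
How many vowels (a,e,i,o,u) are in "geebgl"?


Input: geebgl
Checking each character:
  'g' at position 0: consonant
  'e' at position 1: vowel (running total: 1)
  'e' at position 2: vowel (running total: 2)
  'b' at position 3: consonant
  'g' at position 4: consonant
  'l' at position 5: consonant
Total vowels: 2

2


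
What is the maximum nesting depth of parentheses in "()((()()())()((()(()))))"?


Input: "()((()()())()((()(()))))"
Tracking depth:
  Position 0 '(': depth becomes 1
  Position 1 ')': depth becomes 0
  Position 2 '(': depth becomes 1
  Position 3 '(': depth becomes 2
  Position 4 '(': depth becomes 3
  Position 5 ')': depth becomes 2
  Position 6 '(': depth becomes 3
  Position 7 ')': depth becomes 2
  Position 8 '(': depth becomes 3
  Position 9 ')': depth becomes 2
  Position 10 ')': depth becomes 1
  Position 11 '(': depth becomes 2
  Position 12 ')': depth becomes 1
  Position 13 '(': depth becomes 2
  Position 14 '(': depth becomes 3
  Position 15 '(': depth becomes 4
  Position 16 ')': depth becomes 3
  Position 17 '(': depth becomes 4
  Position 18 '(': depth becomes 5
  Position 19 ')': depth becomes 4
  Position 20 ')': depth becomes 3
  Position 21 ')': depth becomes 2
  Position 22 ')': depth becomes 1
  Position 23 ')': depth becomes 0
Maximum depth reached: 5

5


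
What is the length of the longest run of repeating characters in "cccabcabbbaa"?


Input: "cccabcabbbaa"
Scanning for longest run:
  Position 1 ('c'): continues run of 'c', length=2
  Position 2 ('c'): continues run of 'c', length=3
  Position 3 ('a'): new char, reset run to 1
  Position 4 ('b'): new char, reset run to 1
  Position 5 ('c'): new char, reset run to 1
  Position 6 ('a'): new char, reset run to 1
  Position 7 ('b'): new char, reset run to 1
  Position 8 ('b'): continues run of 'b', length=2
  Position 9 ('b'): continues run of 'b', length=3
  Position 10 ('a'): new char, reset run to 1
  Position 11 ('a'): continues run of 'a', length=2
Longest run: 'c' with length 3

3


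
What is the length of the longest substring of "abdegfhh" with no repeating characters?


Input: "abdegfhh"
Sliding window (track last position of each char):
  Position 0 ('a'): window [0,0] length 1 -- new best
  Position 1 ('b'): window [0,1] length 2 -- new best
  Position 2 ('d'): window [0,2] length 3 -- new best
  Position 3 ('e'): window [0,3] length 4 -- new best
  Position 4 ('g'): window [0,4] length 5 -- new best
  Position 5 ('f'): window [0,5] length 6 -- new best
  Position 6 ('h'): window [0,6] length 7 -- new best
  Position 7 ('h'): repeat (last at 6), move window start to 7
  Position 7 ('h'): window [7,7] length 1
Longest substring with no repeats: "abdegfh" with length 7

7


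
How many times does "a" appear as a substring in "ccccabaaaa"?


Searching for "a" in "ccccabaaaa"
Scanning each position:
  Position 0: "c" => no
  Position 1: "c" => no
  Position 2: "c" => no
  Position 3: "c" => no
  Position 4: "a" => MATCH
  Position 5: "b" => no
  Position 6: "a" => MATCH
  Position 7: "a" => MATCH
  Position 8: "a" => MATCH
  Position 9: "a" => MATCH
Total occurrences: 5

5


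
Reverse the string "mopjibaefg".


Input: mopjibaefg
Reading characters right to left:
  Position 9: 'g'
  Position 8: 'f'
  Position 7: 'e'
  Position 6: 'a'
  Position 5: 'b'
  Position 4: 'i'
  Position 3: 'j'
  Position 2: 'p'
  Position 1: 'o'
  Position 0: 'm'
Reversed: gfeabijpom

gfeabijpom


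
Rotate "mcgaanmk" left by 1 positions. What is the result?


Input: "mcgaanmk", rotate left by 1
First 1 characters: "m"
Remaining characters: "cgaanmk"
Concatenate remaining + first: "cgaanmk" + "m" = "cgaanmkm"

cgaanmkm


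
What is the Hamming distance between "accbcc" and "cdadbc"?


Comparing "accbcc" and "cdadbc" position by position:
  Position 0: 'a' vs 'c' => differ
  Position 1: 'c' vs 'd' => differ
  Position 2: 'c' vs 'a' => differ
  Position 3: 'b' vs 'd' => differ
  Position 4: 'c' vs 'b' => differ
  Position 5: 'c' vs 'c' => same
Total differences (Hamming distance): 5

5


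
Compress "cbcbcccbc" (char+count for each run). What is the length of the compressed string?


Input: cbcbcccbc
Runs:
  'c' x 1 => "c1"
  'b' x 1 => "b1"
  'c' x 1 => "c1"
  'b' x 1 => "b1"
  'c' x 3 => "c3"
  'b' x 1 => "b1"
  'c' x 1 => "c1"
Compressed: "c1b1c1b1c3b1c1"
Compressed length: 14

14


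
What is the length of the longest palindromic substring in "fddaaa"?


Input: "fddaaa"
Checking substrings for palindromes:
  [3:6] "aaa" (len 3) => palindrome
  [1:3] "dd" (len 2) => palindrome
  [3:5] "aa" (len 2) => palindrome
  [4:6] "aa" (len 2) => palindrome
Longest palindromic substring: "aaa" with length 3

3


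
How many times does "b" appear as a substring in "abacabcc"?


Searching for "b" in "abacabcc"
Scanning each position:
  Position 0: "a" => no
  Position 1: "b" => MATCH
  Position 2: "a" => no
  Position 3: "c" => no
  Position 4: "a" => no
  Position 5: "b" => MATCH
  Position 6: "c" => no
  Position 7: "c" => no
Total occurrences: 2

2


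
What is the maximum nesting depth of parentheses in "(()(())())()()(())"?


Input: "(()(())())()()(())"
Tracking depth:
  Position 0 '(': depth becomes 1
  Position 1 '(': depth becomes 2
  Position 2 ')': depth becomes 1
  Position 3 '(': depth becomes 2
  Position 4 '(': depth becomes 3
  Position 5 ')': depth becomes 2
  Position 6 ')': depth becomes 1
  Position 7 '(': depth becomes 2
  Position 8 ')': depth becomes 1
  Position 9 ')': depth becomes 0
  Position 10 '(': depth becomes 1
  Position 11 ')': depth becomes 0
  Position 12 '(': depth becomes 1
  Position 13 ')': depth becomes 0
  Position 14 '(': depth becomes 1
  Position 15 '(': depth becomes 2
  Position 16 ')': depth becomes 1
  Position 17 ')': depth becomes 0
Maximum depth reached: 3

3
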